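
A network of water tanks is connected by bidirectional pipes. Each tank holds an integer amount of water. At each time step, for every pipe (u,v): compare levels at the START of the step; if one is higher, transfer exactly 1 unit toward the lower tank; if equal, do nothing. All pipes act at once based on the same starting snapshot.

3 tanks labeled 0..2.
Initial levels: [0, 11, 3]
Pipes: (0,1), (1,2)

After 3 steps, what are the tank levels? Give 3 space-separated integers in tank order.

Step 1: flows [1->0,1->2] -> levels [1 9 4]
Step 2: flows [1->0,1->2] -> levels [2 7 5]
Step 3: flows [1->0,1->2] -> levels [3 5 6]

Answer: 3 5 6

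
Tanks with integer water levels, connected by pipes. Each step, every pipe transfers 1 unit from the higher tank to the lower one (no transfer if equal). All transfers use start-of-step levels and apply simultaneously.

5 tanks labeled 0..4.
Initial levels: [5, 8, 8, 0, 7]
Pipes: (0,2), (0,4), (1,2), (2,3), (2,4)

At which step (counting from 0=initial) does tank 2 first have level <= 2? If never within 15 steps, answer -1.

Step 1: flows [2->0,4->0,1=2,2->3,2->4] -> levels [7 8 5 1 7]
Step 2: flows [0->2,0=4,1->2,2->3,4->2] -> levels [6 7 7 2 6]
Step 3: flows [2->0,0=4,1=2,2->3,2->4] -> levels [7 7 4 3 7]
Step 4: flows [0->2,0=4,1->2,2->3,4->2] -> levels [6 6 6 4 6]
Step 5: flows [0=2,0=4,1=2,2->3,2=4] -> levels [6 6 5 5 6]
Step 6: flows [0->2,0=4,1->2,2=3,4->2] -> levels [5 5 8 5 5]
Step 7: flows [2->0,0=4,2->1,2->3,2->4] -> levels [6 6 4 6 6]
Step 8: flows [0->2,0=4,1->2,3->2,4->2] -> levels [5 5 8 5 5]
  -> period-2 cycle (repeats step 6); tank 2 never drops to <=2
Tank 2 never reaches <=2 within 15 steps

Answer: -1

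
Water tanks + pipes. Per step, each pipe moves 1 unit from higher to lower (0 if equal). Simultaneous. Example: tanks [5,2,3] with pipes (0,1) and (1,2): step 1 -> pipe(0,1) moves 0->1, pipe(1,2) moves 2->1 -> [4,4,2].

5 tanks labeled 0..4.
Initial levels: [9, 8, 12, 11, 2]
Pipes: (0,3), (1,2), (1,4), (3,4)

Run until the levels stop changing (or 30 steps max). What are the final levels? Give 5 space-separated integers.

Step 1: flows [3->0,2->1,1->4,3->4] -> levels [10 8 11 9 4]
Step 2: flows [0->3,2->1,1->4,3->4] -> levels [9 8 10 9 6]
Step 3: flows [0=3,2->1,1->4,3->4] -> levels [9 8 9 8 8]
Step 4: flows [0->3,2->1,1=4,3=4] -> levels [8 9 8 9 8]
Step 5: flows [3->0,1->2,1->4,3->4] -> levels [9 7 9 7 10]
Step 6: flows [0->3,2->1,4->1,4->3] -> levels [8 9 8 9 8]
  -> period-2 cycle: step 6 state = step 4 state; never stabilizes
  -> state at step 30: (30-4) mod 2 = 0, same as step 4 -> [8 9 8 9 8]

Answer: 8 9 8 9 8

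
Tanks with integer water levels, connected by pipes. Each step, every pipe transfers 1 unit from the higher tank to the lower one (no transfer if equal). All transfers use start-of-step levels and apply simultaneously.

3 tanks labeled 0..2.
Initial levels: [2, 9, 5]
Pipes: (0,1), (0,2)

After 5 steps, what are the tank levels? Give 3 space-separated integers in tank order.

Answer: 4 6 6

Derivation:
Step 1: flows [1->0,2->0] -> levels [4 8 4]
Step 2: flows [1->0,0=2] -> levels [5 7 4]
Step 3: flows [1->0,0->2] -> levels [5 6 5]
Step 4: flows [1->0,0=2] -> levels [6 5 5]
Step 5: flows [0->1,0->2] -> levels [4 6 6]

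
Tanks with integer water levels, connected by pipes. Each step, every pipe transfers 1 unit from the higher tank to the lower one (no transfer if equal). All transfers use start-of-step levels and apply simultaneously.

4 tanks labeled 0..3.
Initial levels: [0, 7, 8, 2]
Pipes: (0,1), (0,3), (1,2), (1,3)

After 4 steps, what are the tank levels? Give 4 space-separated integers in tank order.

Answer: 4 5 4 4

Derivation:
Step 1: flows [1->0,3->0,2->1,1->3] -> levels [2 6 7 2]
Step 2: flows [1->0,0=3,2->1,1->3] -> levels [3 5 6 3]
Step 3: flows [1->0,0=3,2->1,1->3] -> levels [4 4 5 4]
Step 4: flows [0=1,0=3,2->1,1=3] -> levels [4 5 4 4]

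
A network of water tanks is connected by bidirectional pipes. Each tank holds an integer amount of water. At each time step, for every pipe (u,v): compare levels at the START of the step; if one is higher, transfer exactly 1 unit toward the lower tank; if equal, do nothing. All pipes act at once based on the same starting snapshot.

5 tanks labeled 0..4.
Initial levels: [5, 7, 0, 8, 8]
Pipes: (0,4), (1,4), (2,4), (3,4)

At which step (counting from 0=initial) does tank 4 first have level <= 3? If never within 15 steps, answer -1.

Step 1: flows [4->0,4->1,4->2,3=4] -> levels [6 8 1 8 5]
Step 2: flows [0->4,1->4,4->2,3->4] -> levels [5 7 2 7 7]
Step 3: flows [4->0,1=4,4->2,3=4] -> levels [6 7 3 7 5]
Step 4: flows [0->4,1->4,4->2,3->4] -> levels [5 6 4 6 7]
Step 5: flows [4->0,4->1,4->2,4->3] -> levels [6 7 5 7 3]
Tank 4 first reaches <=3 at step 5

Answer: 5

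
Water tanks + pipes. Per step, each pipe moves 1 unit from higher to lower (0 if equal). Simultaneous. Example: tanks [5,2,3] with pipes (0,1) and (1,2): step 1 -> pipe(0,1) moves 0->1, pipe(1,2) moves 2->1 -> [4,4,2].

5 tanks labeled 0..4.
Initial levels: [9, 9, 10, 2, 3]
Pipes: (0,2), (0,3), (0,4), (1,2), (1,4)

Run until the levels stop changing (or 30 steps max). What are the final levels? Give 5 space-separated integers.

Step 1: flows [2->0,0->3,0->4,2->1,1->4] -> levels [8 9 8 3 5]
Step 2: flows [0=2,0->3,0->4,1->2,1->4] -> levels [6 7 9 4 7]
Step 3: flows [2->0,0->3,4->0,2->1,1=4] -> levels [7 8 7 5 6]
Step 4: flows [0=2,0->3,0->4,1->2,1->4] -> levels [5 6 8 6 8]
Step 5: flows [2->0,3->0,4->0,2->1,4->1] -> levels [8 8 6 5 6]
Step 6: flows [0->2,0->3,0->4,1->2,1->4] -> levels [5 6 8 6 8]
  -> period-2 cycle: step 6 state = step 4 state; never stabilizes
  -> state at step 30: (30-4) mod 2 = 0, same as step 4 -> [5 6 8 6 8]

Answer: 5 6 8 6 8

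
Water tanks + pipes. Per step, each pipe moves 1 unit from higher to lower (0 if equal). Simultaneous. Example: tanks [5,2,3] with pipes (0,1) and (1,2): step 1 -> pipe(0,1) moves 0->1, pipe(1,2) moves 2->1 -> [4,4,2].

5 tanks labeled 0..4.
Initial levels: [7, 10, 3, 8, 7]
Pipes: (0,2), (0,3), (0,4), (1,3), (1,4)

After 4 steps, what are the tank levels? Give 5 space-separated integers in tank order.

Step 1: flows [0->2,3->0,0=4,1->3,1->4] -> levels [7 8 4 8 8]
Step 2: flows [0->2,3->0,4->0,1=3,1=4] -> levels [8 8 5 7 7]
Step 3: flows [0->2,0->3,0->4,1->3,1->4] -> levels [5 6 6 9 9]
Step 4: flows [2->0,3->0,4->0,3->1,4->1] -> levels [8 8 5 7 7]

Answer: 8 8 5 7 7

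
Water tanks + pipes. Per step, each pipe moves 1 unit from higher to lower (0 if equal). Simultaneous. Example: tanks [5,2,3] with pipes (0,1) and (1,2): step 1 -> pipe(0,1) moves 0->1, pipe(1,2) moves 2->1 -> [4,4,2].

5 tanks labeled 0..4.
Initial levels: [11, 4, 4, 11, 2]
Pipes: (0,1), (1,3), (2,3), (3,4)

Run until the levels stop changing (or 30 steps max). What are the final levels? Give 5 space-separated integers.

Answer: 7 8 6 5 6

Derivation:
Step 1: flows [0->1,3->1,3->2,3->4] -> levels [10 6 5 8 3]
Step 2: flows [0->1,3->1,3->2,3->4] -> levels [9 8 6 5 4]
Step 3: flows [0->1,1->3,2->3,3->4] -> levels [8 8 5 6 5]
Step 4: flows [0=1,1->3,3->2,3->4] -> levels [8 7 6 5 6]
Step 5: flows [0->1,1->3,2->3,4->3] -> levels [7 7 5 8 5]
Step 6: flows [0=1,3->1,3->2,3->4] -> levels [7 8 6 5 6]
Step 7: flows [1->0,1->3,2->3,4->3] -> levels [8 6 5 8 5]
Step 8: flows [0->1,3->1,3->2,3->4] -> levels [7 8 6 5 6]
  -> period-2 cycle: step 8 state = step 6 state; never stabilizes
  -> state at step 30: (30-6) mod 2 = 0, same as step 6 -> [7 8 6 5 6]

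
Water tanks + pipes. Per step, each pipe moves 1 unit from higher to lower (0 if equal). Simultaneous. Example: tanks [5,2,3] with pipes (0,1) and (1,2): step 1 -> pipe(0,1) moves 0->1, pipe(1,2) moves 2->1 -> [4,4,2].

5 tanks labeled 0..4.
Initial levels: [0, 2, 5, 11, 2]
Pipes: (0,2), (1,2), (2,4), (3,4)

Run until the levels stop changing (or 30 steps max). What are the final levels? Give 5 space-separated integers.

Answer: 3 3 5 5 4

Derivation:
Step 1: flows [2->0,2->1,2->4,3->4] -> levels [1 3 2 10 4]
Step 2: flows [2->0,1->2,4->2,3->4] -> levels [2 2 3 9 4]
Step 3: flows [2->0,2->1,4->2,3->4] -> levels [3 3 2 8 4]
Step 4: flows [0->2,1->2,4->2,3->4] -> levels [2 2 5 7 4]
Step 5: flows [2->0,2->1,2->4,3->4] -> levels [3 3 2 6 6]
Step 6: flows [0->2,1->2,4->2,3=4] -> levels [2 2 5 6 5]
Step 7: flows [2->0,2->1,2=4,3->4] -> levels [3 3 3 5 6]
Step 8: flows [0=2,1=2,4->2,4->3] -> levels [3 3 4 6 4]
Step 9: flows [2->0,2->1,2=4,3->4] -> levels [4 4 2 5 5]
Step 10: flows [0->2,1->2,4->2,3=4] -> levels [3 3 5 5 4]
Step 11: flows [2->0,2->1,2->4,3->4] -> levels [4 4 2 4 6]
Step 12: flows [0->2,1->2,4->2,4->3] -> levels [3 3 5 5 4]
  -> period-2 cycle: step 12 state = step 10 state; never stabilizes
  -> state at step 30: (30-10) mod 2 = 0, same as step 10 -> [3 3 5 5 4]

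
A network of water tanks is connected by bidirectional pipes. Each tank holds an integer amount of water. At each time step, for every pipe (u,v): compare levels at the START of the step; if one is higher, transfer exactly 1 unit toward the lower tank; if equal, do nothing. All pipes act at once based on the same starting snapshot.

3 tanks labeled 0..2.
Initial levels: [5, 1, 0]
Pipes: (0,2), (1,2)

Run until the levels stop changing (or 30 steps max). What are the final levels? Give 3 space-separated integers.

Answer: 2 2 2

Derivation:
Step 1: flows [0->2,1->2] -> levels [4 0 2]
Step 2: flows [0->2,2->1] -> levels [3 1 2]
Step 3: flows [0->2,2->1] -> levels [2 2 2]
Step 4: flows [0=2,1=2] -> levels [2 2 2]
  -> stable (no change)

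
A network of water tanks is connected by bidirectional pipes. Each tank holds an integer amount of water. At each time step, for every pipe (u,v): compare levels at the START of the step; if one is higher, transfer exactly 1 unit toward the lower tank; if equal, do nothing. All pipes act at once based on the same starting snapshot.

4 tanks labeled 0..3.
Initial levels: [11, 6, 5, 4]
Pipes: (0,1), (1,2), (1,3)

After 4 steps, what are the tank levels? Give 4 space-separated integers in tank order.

Answer: 7 7 6 6

Derivation:
Step 1: flows [0->1,1->2,1->3] -> levels [10 5 6 5]
Step 2: flows [0->1,2->1,1=3] -> levels [9 7 5 5]
Step 3: flows [0->1,1->2,1->3] -> levels [8 6 6 6]
Step 4: flows [0->1,1=2,1=3] -> levels [7 7 6 6]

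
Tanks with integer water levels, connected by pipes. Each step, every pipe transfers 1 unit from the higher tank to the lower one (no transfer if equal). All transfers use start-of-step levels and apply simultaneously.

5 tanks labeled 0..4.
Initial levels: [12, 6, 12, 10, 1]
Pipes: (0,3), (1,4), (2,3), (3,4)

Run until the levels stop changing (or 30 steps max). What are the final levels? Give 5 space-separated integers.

Answer: 8 8 8 10 7

Derivation:
Step 1: flows [0->3,1->4,2->3,3->4] -> levels [11 5 11 11 3]
Step 2: flows [0=3,1->4,2=3,3->4] -> levels [11 4 11 10 5]
Step 3: flows [0->3,4->1,2->3,3->4] -> levels [10 5 10 11 5]
Step 4: flows [3->0,1=4,3->2,3->4] -> levels [11 5 11 8 6]
Step 5: flows [0->3,4->1,2->3,3->4] -> levels [10 6 10 9 6]
Step 6: flows [0->3,1=4,2->3,3->4] -> levels [9 6 9 10 7]
Step 7: flows [3->0,4->1,3->2,3->4] -> levels [10 7 10 7 7]
Step 8: flows [0->3,1=4,2->3,3=4] -> levels [9 7 9 9 7]
Step 9: flows [0=3,1=4,2=3,3->4] -> levels [9 7 9 8 8]
Step 10: flows [0->3,4->1,2->3,3=4] -> levels [8 8 8 10 7]
Step 11: flows [3->0,1->4,3->2,3->4] -> levels [9 7 9 7 9]
Step 12: flows [0->3,4->1,2->3,4->3] -> levels [8 8 8 10 7]
  -> period-2 cycle: step 12 state = step 10 state; never stabilizes
  -> state at step 30: (30-10) mod 2 = 0, same as step 10 -> [8 8 8 10 7]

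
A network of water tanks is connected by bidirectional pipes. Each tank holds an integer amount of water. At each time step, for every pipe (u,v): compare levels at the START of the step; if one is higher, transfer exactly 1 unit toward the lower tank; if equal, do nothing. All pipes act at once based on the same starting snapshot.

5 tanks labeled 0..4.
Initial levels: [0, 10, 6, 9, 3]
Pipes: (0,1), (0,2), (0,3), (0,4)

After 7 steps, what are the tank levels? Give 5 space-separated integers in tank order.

Step 1: flows [1->0,2->0,3->0,4->0] -> levels [4 9 5 8 2]
Step 2: flows [1->0,2->0,3->0,0->4] -> levels [6 8 4 7 3]
Step 3: flows [1->0,0->2,3->0,0->4] -> levels [6 7 5 6 4]
Step 4: flows [1->0,0->2,0=3,0->4] -> levels [5 6 6 6 5]
Step 5: flows [1->0,2->0,3->0,0=4] -> levels [8 5 5 5 5]
Step 6: flows [0->1,0->2,0->3,0->4] -> levels [4 6 6 6 6]
Step 7: flows [1->0,2->0,3->0,4->0] -> levels [8 5 5 5 5]

Answer: 8 5 5 5 5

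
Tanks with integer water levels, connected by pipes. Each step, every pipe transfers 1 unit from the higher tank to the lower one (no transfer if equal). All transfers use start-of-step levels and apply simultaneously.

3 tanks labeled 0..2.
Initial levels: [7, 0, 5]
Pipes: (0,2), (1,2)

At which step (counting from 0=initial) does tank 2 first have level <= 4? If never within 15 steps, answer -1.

Answer: 3

Derivation:
Step 1: flows [0->2,2->1] -> levels [6 1 5]
Step 2: flows [0->2,2->1] -> levels [5 2 5]
Step 3: flows [0=2,2->1] -> levels [5 3 4]
Tank 2 first reaches <=4 at step 3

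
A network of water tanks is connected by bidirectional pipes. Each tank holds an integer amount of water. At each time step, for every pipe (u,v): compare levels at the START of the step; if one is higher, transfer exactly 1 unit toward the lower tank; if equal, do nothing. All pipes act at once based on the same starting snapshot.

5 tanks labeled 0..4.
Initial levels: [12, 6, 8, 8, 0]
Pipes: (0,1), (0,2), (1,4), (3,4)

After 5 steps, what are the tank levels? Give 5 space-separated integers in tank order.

Answer: 7 7 8 5 7

Derivation:
Step 1: flows [0->1,0->2,1->4,3->4] -> levels [10 6 9 7 2]
Step 2: flows [0->1,0->2,1->4,3->4] -> levels [8 6 10 6 4]
Step 3: flows [0->1,2->0,1->4,3->4] -> levels [8 6 9 5 6]
Step 4: flows [0->1,2->0,1=4,4->3] -> levels [8 7 8 6 5]
Step 5: flows [0->1,0=2,1->4,3->4] -> levels [7 7 8 5 7]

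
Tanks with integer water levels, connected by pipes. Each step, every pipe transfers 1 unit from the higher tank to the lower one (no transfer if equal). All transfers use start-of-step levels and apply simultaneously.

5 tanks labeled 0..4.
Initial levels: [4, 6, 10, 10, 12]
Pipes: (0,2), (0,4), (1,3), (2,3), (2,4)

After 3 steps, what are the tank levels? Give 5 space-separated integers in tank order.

Step 1: flows [2->0,4->0,3->1,2=3,4->2] -> levels [6 7 10 9 10]
Step 2: flows [2->0,4->0,3->1,2->3,2=4] -> levels [8 8 8 9 9]
Step 3: flows [0=2,4->0,3->1,3->2,4->2] -> levels [9 9 10 7 7]

Answer: 9 9 10 7 7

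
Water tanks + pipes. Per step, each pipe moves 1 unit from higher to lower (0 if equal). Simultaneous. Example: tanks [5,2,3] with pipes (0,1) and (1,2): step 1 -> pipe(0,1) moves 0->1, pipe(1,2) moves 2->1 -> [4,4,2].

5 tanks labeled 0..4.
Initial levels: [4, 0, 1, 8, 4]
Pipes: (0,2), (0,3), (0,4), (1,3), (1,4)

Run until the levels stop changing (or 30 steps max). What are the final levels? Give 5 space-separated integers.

Step 1: flows [0->2,3->0,0=4,3->1,4->1] -> levels [4 2 2 6 3]
Step 2: flows [0->2,3->0,0->4,3->1,4->1] -> levels [3 4 3 4 3]
Step 3: flows [0=2,3->0,0=4,1=3,1->4] -> levels [4 3 3 3 4]
Step 4: flows [0->2,0->3,0=4,1=3,4->1] -> levels [2 4 4 4 3]
Step 5: flows [2->0,3->0,4->0,1=3,1->4] -> levels [5 3 3 3 3]
Step 6: flows [0->2,0->3,0->4,1=3,1=4] -> levels [2 3 4 4 4]
Step 7: flows [2->0,3->0,4->0,3->1,4->1] -> levels [5 5 3 2 2]
Step 8: flows [0->2,0->3,0->4,1->3,1->4] -> levels [2 3 4 4 4]
  -> period-2 cycle: step 8 state = step 6 state; never stabilizes
  -> state at step 30: (30-6) mod 2 = 0, same as step 6 -> [2 3 4 4 4]

Answer: 2 3 4 4 4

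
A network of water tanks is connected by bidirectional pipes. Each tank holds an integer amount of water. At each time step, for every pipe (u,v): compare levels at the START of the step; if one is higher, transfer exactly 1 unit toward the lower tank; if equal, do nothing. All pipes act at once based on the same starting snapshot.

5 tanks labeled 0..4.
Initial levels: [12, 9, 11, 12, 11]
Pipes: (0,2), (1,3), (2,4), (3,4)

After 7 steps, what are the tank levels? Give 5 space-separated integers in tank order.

Step 1: flows [0->2,3->1,2=4,3->4] -> levels [11 10 12 10 12]
Step 2: flows [2->0,1=3,2=4,4->3] -> levels [12 10 11 11 11]
Step 3: flows [0->2,3->1,2=4,3=4] -> levels [11 11 12 10 11]
Step 4: flows [2->0,1->3,2->4,4->3] -> levels [12 10 10 12 11]
Step 5: flows [0->2,3->1,4->2,3->4] -> levels [11 11 12 10 11]
  -> period-2 cycle: step 5 state = step 3 state
  -> state at step 7: (7-3) mod 2 = 0, same as step 3 -> [11 11 12 10 11]

Answer: 11 11 12 10 11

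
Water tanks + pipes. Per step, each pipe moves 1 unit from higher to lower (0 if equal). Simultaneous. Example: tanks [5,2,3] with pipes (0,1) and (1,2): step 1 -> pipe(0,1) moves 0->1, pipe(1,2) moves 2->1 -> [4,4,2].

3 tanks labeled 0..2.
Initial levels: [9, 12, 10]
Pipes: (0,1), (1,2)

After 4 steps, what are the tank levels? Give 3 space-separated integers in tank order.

Answer: 10 11 10

Derivation:
Step 1: flows [1->0,1->2] -> levels [10 10 11]
Step 2: flows [0=1,2->1] -> levels [10 11 10]
Step 3: flows [1->0,1->2] -> levels [11 9 11]
Step 4: flows [0->1,2->1] -> levels [10 11 10]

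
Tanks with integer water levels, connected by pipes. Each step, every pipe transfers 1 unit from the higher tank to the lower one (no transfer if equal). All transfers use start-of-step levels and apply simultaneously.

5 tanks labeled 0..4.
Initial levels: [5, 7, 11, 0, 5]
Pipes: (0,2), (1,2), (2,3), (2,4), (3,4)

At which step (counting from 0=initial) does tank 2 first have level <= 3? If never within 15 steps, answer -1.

Answer: -1

Derivation:
Step 1: flows [2->0,2->1,2->3,2->4,4->3] -> levels [6 8 7 2 5]
Step 2: flows [2->0,1->2,2->3,2->4,4->3] -> levels [7 7 5 4 5]
Step 3: flows [0->2,1->2,2->3,2=4,4->3] -> levels [6 6 6 6 4]
Step 4: flows [0=2,1=2,2=3,2->4,3->4] -> levels [6 6 5 5 6]
Step 5: flows [0->2,1->2,2=3,4->2,4->3] -> levels [5 5 8 6 4]
Step 6: flows [2->0,2->1,2->3,2->4,3->4] -> levels [6 6 4 6 6]
Step 7: flows [0->2,1->2,3->2,4->2,3=4] -> levels [5 5 8 5 5]
Step 8: flows [2->0,2->1,2->3,2->4,3=4] -> levels [6 6 4 6 6]
  -> period-2 cycle (repeats step 6); tank 2 never drops to <=3
Tank 2 never reaches <=3 within 15 steps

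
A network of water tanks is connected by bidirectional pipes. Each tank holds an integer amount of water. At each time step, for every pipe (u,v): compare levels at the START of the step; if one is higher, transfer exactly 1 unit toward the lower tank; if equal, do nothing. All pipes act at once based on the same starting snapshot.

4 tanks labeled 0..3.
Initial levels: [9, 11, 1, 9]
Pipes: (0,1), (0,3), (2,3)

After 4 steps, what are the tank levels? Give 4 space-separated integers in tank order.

Answer: 8 9 5 8

Derivation:
Step 1: flows [1->0,0=3,3->2] -> levels [10 10 2 8]
Step 2: flows [0=1,0->3,3->2] -> levels [9 10 3 8]
Step 3: flows [1->0,0->3,3->2] -> levels [9 9 4 8]
Step 4: flows [0=1,0->3,3->2] -> levels [8 9 5 8]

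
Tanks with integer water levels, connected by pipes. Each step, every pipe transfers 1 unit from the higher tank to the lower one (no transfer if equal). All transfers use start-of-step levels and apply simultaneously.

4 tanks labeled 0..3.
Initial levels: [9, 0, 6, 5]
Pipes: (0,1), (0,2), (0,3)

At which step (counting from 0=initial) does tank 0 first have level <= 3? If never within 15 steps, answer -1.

Answer: 5

Derivation:
Step 1: flows [0->1,0->2,0->3] -> levels [6 1 7 6]
Step 2: flows [0->1,2->0,0=3] -> levels [6 2 6 6]
Step 3: flows [0->1,0=2,0=3] -> levels [5 3 6 6]
Step 4: flows [0->1,2->0,3->0] -> levels [6 4 5 5]
Step 5: flows [0->1,0->2,0->3] -> levels [3 5 6 6]
Tank 0 first reaches <=3 at step 5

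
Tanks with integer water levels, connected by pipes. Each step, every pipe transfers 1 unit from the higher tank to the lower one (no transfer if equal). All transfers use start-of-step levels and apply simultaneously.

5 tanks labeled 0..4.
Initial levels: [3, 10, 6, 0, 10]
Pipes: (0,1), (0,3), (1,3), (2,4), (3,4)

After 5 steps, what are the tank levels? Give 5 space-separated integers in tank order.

Step 1: flows [1->0,0->3,1->3,4->2,4->3] -> levels [3 8 7 3 8]
Step 2: flows [1->0,0=3,1->3,4->2,4->3] -> levels [4 6 8 5 6]
Step 3: flows [1->0,3->0,1->3,2->4,4->3] -> levels [6 4 7 6 6]
Step 4: flows [0->1,0=3,3->1,2->4,3=4] -> levels [5 6 6 5 7]
Step 5: flows [1->0,0=3,1->3,4->2,4->3] -> levels [6 4 7 7 5]

Answer: 6 4 7 7 5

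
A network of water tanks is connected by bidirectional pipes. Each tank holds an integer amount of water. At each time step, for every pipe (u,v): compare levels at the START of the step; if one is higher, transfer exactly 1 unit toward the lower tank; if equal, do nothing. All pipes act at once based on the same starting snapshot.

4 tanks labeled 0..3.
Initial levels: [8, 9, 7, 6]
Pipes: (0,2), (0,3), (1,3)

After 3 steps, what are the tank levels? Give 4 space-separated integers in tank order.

Answer: 6 7 8 9

Derivation:
Step 1: flows [0->2,0->3,1->3] -> levels [6 8 8 8]
Step 2: flows [2->0,3->0,1=3] -> levels [8 8 7 7]
Step 3: flows [0->2,0->3,1->3] -> levels [6 7 8 9]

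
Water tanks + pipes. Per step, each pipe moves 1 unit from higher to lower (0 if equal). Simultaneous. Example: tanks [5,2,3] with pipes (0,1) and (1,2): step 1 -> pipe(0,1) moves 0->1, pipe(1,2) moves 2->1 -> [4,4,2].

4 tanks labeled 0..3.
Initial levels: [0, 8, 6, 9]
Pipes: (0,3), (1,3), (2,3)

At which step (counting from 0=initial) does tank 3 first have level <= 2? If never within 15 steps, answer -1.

Answer: -1

Derivation:
Step 1: flows [3->0,3->1,3->2] -> levels [1 9 7 6]
Step 2: flows [3->0,1->3,2->3] -> levels [2 8 6 7]
Step 3: flows [3->0,1->3,3->2] -> levels [3 7 7 6]
Step 4: flows [3->0,1->3,2->3] -> levels [4 6 6 7]
Step 5: flows [3->0,3->1,3->2] -> levels [5 7 7 4]
Step 6: flows [0->3,1->3,2->3] -> levels [4 6 6 7]
  -> period-2 cycle (repeats step 4); tank 3 never drops to <=2
Tank 3 never reaches <=2 within 15 steps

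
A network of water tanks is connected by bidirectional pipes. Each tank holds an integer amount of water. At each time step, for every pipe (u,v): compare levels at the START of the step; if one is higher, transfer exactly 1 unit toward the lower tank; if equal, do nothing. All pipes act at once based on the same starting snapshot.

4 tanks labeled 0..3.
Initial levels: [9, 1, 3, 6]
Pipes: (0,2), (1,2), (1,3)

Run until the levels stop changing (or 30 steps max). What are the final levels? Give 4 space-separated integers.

Step 1: flows [0->2,2->1,3->1] -> levels [8 3 3 5]
Step 2: flows [0->2,1=2,3->1] -> levels [7 4 4 4]
Step 3: flows [0->2,1=2,1=3] -> levels [6 4 5 4]
Step 4: flows [0->2,2->1,1=3] -> levels [5 5 5 4]
Step 5: flows [0=2,1=2,1->3] -> levels [5 4 5 5]
Step 6: flows [0=2,2->1,3->1] -> levels [5 6 4 4]
Step 7: flows [0->2,1->2,1->3] -> levels [4 4 6 5]
Step 8: flows [2->0,2->1,3->1] -> levels [5 6 4 4]
  -> period-2 cycle: step 8 state = step 6 state; never stabilizes
  -> state at step 30: (30-6) mod 2 = 0, same as step 6 -> [5 6 4 4]

Answer: 5 6 4 4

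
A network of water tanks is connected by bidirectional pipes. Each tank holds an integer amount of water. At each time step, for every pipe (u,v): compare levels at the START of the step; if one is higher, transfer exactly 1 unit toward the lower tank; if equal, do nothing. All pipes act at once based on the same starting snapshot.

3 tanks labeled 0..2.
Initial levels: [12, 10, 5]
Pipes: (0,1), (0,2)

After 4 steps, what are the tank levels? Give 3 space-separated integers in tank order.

Answer: 9 9 9

Derivation:
Step 1: flows [0->1,0->2] -> levels [10 11 6]
Step 2: flows [1->0,0->2] -> levels [10 10 7]
Step 3: flows [0=1,0->2] -> levels [9 10 8]
Step 4: flows [1->0,0->2] -> levels [9 9 9]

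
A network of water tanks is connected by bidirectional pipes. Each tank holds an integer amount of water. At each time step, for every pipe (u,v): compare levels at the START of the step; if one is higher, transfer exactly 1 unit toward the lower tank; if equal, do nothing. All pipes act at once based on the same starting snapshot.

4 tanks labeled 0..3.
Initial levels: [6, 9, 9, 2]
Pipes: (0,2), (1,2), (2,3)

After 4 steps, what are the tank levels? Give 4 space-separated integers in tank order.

Step 1: flows [2->0,1=2,2->3] -> levels [7 9 7 3]
Step 2: flows [0=2,1->2,2->3] -> levels [7 8 7 4]
Step 3: flows [0=2,1->2,2->3] -> levels [7 7 7 5]
Step 4: flows [0=2,1=2,2->3] -> levels [7 7 6 6]

Answer: 7 7 6 6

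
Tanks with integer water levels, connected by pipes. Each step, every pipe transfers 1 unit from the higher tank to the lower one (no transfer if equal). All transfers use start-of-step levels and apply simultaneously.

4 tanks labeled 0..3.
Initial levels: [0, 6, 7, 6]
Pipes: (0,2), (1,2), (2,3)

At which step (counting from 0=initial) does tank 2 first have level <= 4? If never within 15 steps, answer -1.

Step 1: flows [2->0,2->1,2->3] -> levels [1 7 4 7]
Tank 2 first reaches <=4 at step 1

Answer: 1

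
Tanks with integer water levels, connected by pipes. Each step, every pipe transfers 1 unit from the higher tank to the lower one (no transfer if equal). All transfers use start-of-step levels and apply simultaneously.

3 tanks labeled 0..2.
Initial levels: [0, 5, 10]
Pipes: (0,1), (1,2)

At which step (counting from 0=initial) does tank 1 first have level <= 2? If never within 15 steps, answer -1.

Step 1: flows [1->0,2->1] -> levels [1 5 9]
Step 2: flows [1->0,2->1] -> levels [2 5 8]
Step 3: flows [1->0,2->1] -> levels [3 5 7]
Step 4: flows [1->0,2->1] -> levels [4 5 6]
Step 5: flows [1->0,2->1] -> levels [5 5 5]
Step 6: flows [0=1,1=2] -> levels [5 5 5]
  -> stable; tank 1 stays at 5 > 2
Tank 1 never reaches <=2 within 15 steps

Answer: -1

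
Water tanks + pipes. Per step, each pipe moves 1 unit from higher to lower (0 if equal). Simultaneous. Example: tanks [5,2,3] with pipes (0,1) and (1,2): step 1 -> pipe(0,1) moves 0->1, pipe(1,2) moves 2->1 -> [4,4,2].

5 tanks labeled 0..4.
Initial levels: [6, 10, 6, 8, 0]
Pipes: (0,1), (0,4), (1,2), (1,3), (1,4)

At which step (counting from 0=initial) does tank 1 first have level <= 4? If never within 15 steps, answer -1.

Step 1: flows [1->0,0->4,1->2,1->3,1->4] -> levels [6 6 7 9 2]
Step 2: flows [0=1,0->4,2->1,3->1,1->4] -> levels [5 7 6 8 4]
Step 3: flows [1->0,0->4,1->2,3->1,1->4] -> levels [5 5 7 7 6]
Step 4: flows [0=1,4->0,2->1,3->1,4->1] -> levels [6 8 6 6 4]
Step 5: flows [1->0,0->4,1->2,1->3,1->4] -> levels [6 4 7 7 6]
Tank 1 first reaches <=4 at step 5

Answer: 5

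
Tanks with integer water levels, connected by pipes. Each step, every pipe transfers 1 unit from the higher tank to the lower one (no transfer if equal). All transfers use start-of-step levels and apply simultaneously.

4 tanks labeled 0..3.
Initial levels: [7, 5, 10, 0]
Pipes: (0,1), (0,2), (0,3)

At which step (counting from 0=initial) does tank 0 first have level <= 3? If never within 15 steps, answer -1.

Answer: -1

Derivation:
Step 1: flows [0->1,2->0,0->3] -> levels [6 6 9 1]
Step 2: flows [0=1,2->0,0->3] -> levels [6 6 8 2]
Step 3: flows [0=1,2->0,0->3] -> levels [6 6 7 3]
Step 4: flows [0=1,2->0,0->3] -> levels [6 6 6 4]
Step 5: flows [0=1,0=2,0->3] -> levels [5 6 6 5]
Step 6: flows [1->0,2->0,0=3] -> levels [7 5 5 5]
Step 7: flows [0->1,0->2,0->3] -> levels [4 6 6 6]
Step 8: flows [1->0,2->0,3->0] -> levels [7 5 5 5]
  -> period-2 cycle (repeats step 6); tank 0 never drops to <=3
Tank 0 never reaches <=3 within 15 steps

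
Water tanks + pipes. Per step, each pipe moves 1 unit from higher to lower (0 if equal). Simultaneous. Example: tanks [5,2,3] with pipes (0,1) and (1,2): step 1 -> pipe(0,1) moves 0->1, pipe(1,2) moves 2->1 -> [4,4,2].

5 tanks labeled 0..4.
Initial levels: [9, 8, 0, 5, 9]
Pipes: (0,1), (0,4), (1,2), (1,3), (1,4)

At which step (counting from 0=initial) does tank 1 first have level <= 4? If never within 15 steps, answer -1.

Step 1: flows [0->1,0=4,1->2,1->3,4->1] -> levels [8 8 1 6 8]
Step 2: flows [0=1,0=4,1->2,1->3,1=4] -> levels [8 6 2 7 8]
Step 3: flows [0->1,0=4,1->2,3->1,4->1] -> levels [7 8 3 6 7]
Step 4: flows [1->0,0=4,1->2,1->3,1->4] -> levels [8 4 4 7 8]
Tank 1 first reaches <=4 at step 4

Answer: 4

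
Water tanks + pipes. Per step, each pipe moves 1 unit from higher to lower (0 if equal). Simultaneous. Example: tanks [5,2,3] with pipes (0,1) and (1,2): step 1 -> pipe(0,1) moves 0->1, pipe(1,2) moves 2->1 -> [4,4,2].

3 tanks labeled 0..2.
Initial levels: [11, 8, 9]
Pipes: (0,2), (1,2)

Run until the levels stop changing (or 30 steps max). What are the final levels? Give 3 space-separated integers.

Answer: 9 9 10

Derivation:
Step 1: flows [0->2,2->1] -> levels [10 9 9]
Step 2: flows [0->2,1=2] -> levels [9 9 10]
Step 3: flows [2->0,2->1] -> levels [10 10 8]
Step 4: flows [0->2,1->2] -> levels [9 9 10]
  -> period-2 cycle: step 4 state = step 2 state; never stabilizes
  -> state at step 30: (30-2) mod 2 = 0, same as step 2 -> [9 9 10]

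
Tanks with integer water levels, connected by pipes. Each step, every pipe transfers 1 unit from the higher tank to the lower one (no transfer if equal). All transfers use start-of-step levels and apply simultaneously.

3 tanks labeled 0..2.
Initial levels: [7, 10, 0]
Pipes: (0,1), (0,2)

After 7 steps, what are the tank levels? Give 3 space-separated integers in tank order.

Answer: 7 5 5

Derivation:
Step 1: flows [1->0,0->2] -> levels [7 9 1]
Step 2: flows [1->0,0->2] -> levels [7 8 2]
Step 3: flows [1->0,0->2] -> levels [7 7 3]
Step 4: flows [0=1,0->2] -> levels [6 7 4]
Step 5: flows [1->0,0->2] -> levels [6 6 5]
Step 6: flows [0=1,0->2] -> levels [5 6 6]
Step 7: flows [1->0,2->0] -> levels [7 5 5]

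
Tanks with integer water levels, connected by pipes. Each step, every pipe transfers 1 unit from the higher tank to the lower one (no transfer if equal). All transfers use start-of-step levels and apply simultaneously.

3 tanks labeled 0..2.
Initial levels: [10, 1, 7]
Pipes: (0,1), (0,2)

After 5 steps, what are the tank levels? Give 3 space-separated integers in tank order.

Answer: 6 6 6

Derivation:
Step 1: flows [0->1,0->2] -> levels [8 2 8]
Step 2: flows [0->1,0=2] -> levels [7 3 8]
Step 3: flows [0->1,2->0] -> levels [7 4 7]
Step 4: flows [0->1,0=2] -> levels [6 5 7]
Step 5: flows [0->1,2->0] -> levels [6 6 6]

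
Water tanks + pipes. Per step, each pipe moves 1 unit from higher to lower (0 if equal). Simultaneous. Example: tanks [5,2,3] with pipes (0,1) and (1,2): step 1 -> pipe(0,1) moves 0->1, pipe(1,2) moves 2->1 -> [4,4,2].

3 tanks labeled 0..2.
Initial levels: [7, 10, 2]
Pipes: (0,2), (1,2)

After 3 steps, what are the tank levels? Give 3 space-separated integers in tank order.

Step 1: flows [0->2,1->2] -> levels [6 9 4]
Step 2: flows [0->2,1->2] -> levels [5 8 6]
Step 3: flows [2->0,1->2] -> levels [6 7 6]

Answer: 6 7 6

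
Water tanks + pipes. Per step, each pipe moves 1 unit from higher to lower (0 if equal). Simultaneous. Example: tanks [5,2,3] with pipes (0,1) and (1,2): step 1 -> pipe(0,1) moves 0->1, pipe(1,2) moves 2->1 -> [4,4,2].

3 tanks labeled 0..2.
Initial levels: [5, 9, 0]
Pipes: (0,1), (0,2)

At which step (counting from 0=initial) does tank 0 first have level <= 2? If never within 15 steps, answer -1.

Step 1: flows [1->0,0->2] -> levels [5 8 1]
Step 2: flows [1->0,0->2] -> levels [5 7 2]
Step 3: flows [1->0,0->2] -> levels [5 6 3]
Step 4: flows [1->0,0->2] -> levels [5 5 4]
Step 5: flows [0=1,0->2] -> levels [4 5 5]
Step 6: flows [1->0,2->0] -> levels [6 4 4]
Step 7: flows [0->1,0->2] -> levels [4 5 5]
  -> period-2 cycle (repeats step 5); tank 0 never drops to <=2
Tank 0 never reaches <=2 within 15 steps

Answer: -1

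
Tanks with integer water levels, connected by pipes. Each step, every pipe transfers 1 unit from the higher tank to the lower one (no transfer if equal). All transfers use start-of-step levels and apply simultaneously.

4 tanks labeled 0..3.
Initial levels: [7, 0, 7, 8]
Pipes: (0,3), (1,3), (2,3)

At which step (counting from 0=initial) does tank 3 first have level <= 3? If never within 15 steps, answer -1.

Step 1: flows [3->0,3->1,3->2] -> levels [8 1 8 5]
Step 2: flows [0->3,3->1,2->3] -> levels [7 2 7 6]
Step 3: flows [0->3,3->1,2->3] -> levels [6 3 6 7]
Step 4: flows [3->0,3->1,3->2] -> levels [7 4 7 4]
Step 5: flows [0->3,1=3,2->3] -> levels [6 4 6 6]
Step 6: flows [0=3,3->1,2=3] -> levels [6 5 6 5]
Step 7: flows [0->3,1=3,2->3] -> levels [5 5 5 7]
Step 8: flows [3->0,3->1,3->2] -> levels [6 6 6 4]
Step 9: flows [0->3,1->3,2->3] -> levels [5 5 5 7]
  -> period-2 cycle (repeats step 7); tank 3 never drops to <=3
Tank 3 never reaches <=3 within 15 steps

Answer: -1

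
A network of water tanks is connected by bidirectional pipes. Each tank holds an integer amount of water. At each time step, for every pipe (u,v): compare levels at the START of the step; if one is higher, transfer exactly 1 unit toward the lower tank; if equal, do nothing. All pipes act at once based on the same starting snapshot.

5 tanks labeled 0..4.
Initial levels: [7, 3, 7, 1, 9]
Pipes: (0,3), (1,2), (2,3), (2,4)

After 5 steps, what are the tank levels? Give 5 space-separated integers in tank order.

Answer: 6 5 7 4 5

Derivation:
Step 1: flows [0->3,2->1,2->3,4->2] -> levels [6 4 6 3 8]
Step 2: flows [0->3,2->1,2->3,4->2] -> levels [5 5 5 5 7]
Step 3: flows [0=3,1=2,2=3,4->2] -> levels [5 5 6 5 6]
Step 4: flows [0=3,2->1,2->3,2=4] -> levels [5 6 4 6 6]
Step 5: flows [3->0,1->2,3->2,4->2] -> levels [6 5 7 4 5]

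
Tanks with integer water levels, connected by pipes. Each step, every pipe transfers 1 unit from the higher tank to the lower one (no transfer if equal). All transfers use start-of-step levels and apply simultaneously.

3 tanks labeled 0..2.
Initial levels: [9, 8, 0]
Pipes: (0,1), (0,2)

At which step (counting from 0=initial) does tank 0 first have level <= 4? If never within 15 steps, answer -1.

Answer: -1

Derivation:
Step 1: flows [0->1,0->2] -> levels [7 9 1]
Step 2: flows [1->0,0->2] -> levels [7 8 2]
Step 3: flows [1->0,0->2] -> levels [7 7 3]
Step 4: flows [0=1,0->2] -> levels [6 7 4]
Step 5: flows [1->0,0->2] -> levels [6 6 5]
Step 6: flows [0=1,0->2] -> levels [5 6 6]
Step 7: flows [1->0,2->0] -> levels [7 5 5]
Step 8: flows [0->1,0->2] -> levels [5 6 6]
  -> period-2 cycle (repeats step 6); tank 0 never drops to <=4
Tank 0 never reaches <=4 within 15 steps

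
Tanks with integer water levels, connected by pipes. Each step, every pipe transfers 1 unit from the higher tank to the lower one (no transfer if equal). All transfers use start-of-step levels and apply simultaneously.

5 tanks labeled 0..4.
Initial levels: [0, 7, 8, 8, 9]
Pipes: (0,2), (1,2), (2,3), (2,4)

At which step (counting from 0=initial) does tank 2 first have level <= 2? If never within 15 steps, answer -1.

Answer: -1

Derivation:
Step 1: flows [2->0,2->1,2=3,4->2] -> levels [1 8 7 8 8]
Step 2: flows [2->0,1->2,3->2,4->2] -> levels [2 7 9 7 7]
Step 3: flows [2->0,2->1,2->3,2->4] -> levels [3 8 5 8 8]
Step 4: flows [2->0,1->2,3->2,4->2] -> levels [4 7 7 7 7]
Step 5: flows [2->0,1=2,2=3,2=4] -> levels [5 7 6 7 7]
Step 6: flows [2->0,1->2,3->2,4->2] -> levels [6 6 8 6 6]
Step 7: flows [2->0,2->1,2->3,2->4] -> levels [7 7 4 7 7]
Step 8: flows [0->2,1->2,3->2,4->2] -> levels [6 6 8 6 6]
  -> period-2 cycle (repeats step 6); tank 2 never drops to <=2
Tank 2 never reaches <=2 within 15 steps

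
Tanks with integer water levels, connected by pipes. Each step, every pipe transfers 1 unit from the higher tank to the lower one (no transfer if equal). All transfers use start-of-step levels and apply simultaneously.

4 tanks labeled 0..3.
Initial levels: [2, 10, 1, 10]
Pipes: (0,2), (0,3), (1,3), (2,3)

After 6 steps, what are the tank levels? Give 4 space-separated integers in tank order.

Step 1: flows [0->2,3->0,1=3,3->2] -> levels [2 10 3 8]
Step 2: flows [2->0,3->0,1->3,3->2] -> levels [4 9 3 7]
Step 3: flows [0->2,3->0,1->3,3->2] -> levels [4 8 5 6]
Step 4: flows [2->0,3->0,1->3,3->2] -> levels [6 7 5 5]
Step 5: flows [0->2,0->3,1->3,2=3] -> levels [4 6 6 7]
Step 6: flows [2->0,3->0,3->1,3->2] -> levels [6 7 6 4]

Answer: 6 7 6 4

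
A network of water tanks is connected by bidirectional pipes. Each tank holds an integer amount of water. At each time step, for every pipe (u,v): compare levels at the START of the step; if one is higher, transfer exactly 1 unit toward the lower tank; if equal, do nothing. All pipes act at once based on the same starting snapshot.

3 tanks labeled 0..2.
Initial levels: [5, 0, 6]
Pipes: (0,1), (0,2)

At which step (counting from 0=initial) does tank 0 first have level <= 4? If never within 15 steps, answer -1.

Answer: 2

Derivation:
Step 1: flows [0->1,2->0] -> levels [5 1 5]
Step 2: flows [0->1,0=2] -> levels [4 2 5]
Tank 0 first reaches <=4 at step 2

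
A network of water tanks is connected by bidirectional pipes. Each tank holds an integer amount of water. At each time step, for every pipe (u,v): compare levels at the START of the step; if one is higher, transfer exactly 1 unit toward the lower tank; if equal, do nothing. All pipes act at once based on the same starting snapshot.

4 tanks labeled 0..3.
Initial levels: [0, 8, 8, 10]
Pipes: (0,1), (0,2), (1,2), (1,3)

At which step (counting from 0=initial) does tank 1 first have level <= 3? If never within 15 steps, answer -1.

Step 1: flows [1->0,2->0,1=2,3->1] -> levels [2 8 7 9]
Step 2: flows [1->0,2->0,1->2,3->1] -> levels [4 7 7 8]
Step 3: flows [1->0,2->0,1=2,3->1] -> levels [6 7 6 7]
Step 4: flows [1->0,0=2,1->2,1=3] -> levels [7 5 7 7]
Step 5: flows [0->1,0=2,2->1,3->1] -> levels [6 8 6 6]
Step 6: flows [1->0,0=2,1->2,1->3] -> levels [7 5 7 7]
  -> period-2 cycle (repeats step 4); tank 1 never drops to <=3
Tank 1 never reaches <=3 within 15 steps

Answer: -1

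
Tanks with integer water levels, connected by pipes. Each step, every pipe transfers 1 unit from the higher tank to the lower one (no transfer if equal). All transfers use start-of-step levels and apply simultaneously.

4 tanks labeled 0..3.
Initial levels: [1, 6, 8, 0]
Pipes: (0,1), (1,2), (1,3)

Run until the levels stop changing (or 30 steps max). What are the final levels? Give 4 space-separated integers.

Step 1: flows [1->0,2->1,1->3] -> levels [2 5 7 1]
Step 2: flows [1->0,2->1,1->3] -> levels [3 4 6 2]
Step 3: flows [1->0,2->1,1->3] -> levels [4 3 5 3]
Step 4: flows [0->1,2->1,1=3] -> levels [3 5 4 3]
Step 5: flows [1->0,1->2,1->3] -> levels [4 2 5 4]
Step 6: flows [0->1,2->1,3->1] -> levels [3 5 4 3]
  -> period-2 cycle: step 6 state = step 4 state; never stabilizes
  -> state at step 30: (30-4) mod 2 = 0, same as step 4 -> [3 5 4 3]

Answer: 3 5 4 3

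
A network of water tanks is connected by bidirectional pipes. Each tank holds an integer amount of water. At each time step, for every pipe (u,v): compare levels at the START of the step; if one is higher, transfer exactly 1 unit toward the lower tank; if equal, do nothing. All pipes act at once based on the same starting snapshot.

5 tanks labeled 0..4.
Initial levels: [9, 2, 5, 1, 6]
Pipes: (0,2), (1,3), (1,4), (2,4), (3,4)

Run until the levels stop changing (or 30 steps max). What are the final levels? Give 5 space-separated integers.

Step 1: flows [0->2,1->3,4->1,4->2,4->3] -> levels [8 2 7 3 3]
Step 2: flows [0->2,3->1,4->1,2->4,3=4] -> levels [7 4 7 2 3]
Step 3: flows [0=2,1->3,1->4,2->4,4->3] -> levels [7 2 6 4 4]
Step 4: flows [0->2,3->1,4->1,2->4,3=4] -> levels [6 4 6 3 4]
Step 5: flows [0=2,1->3,1=4,2->4,4->3] -> levels [6 3 5 5 4]
Step 6: flows [0->2,3->1,4->1,2->4,3->4] -> levels [5 5 5 3 5]
Step 7: flows [0=2,1->3,1=4,2=4,4->3] -> levels [5 4 5 5 4]
Step 8: flows [0=2,3->1,1=4,2->4,3->4] -> levels [5 5 4 3 6]
Step 9: flows [0->2,1->3,4->1,4->2,4->3] -> levels [4 5 6 5 3]
Step 10: flows [2->0,1=3,1->4,2->4,3->4] -> levels [5 4 4 4 6]
Step 11: flows [0->2,1=3,4->1,4->2,4->3] -> levels [4 5 6 5 3]
  -> period-2 cycle: step 11 state = step 9 state; never stabilizes
  -> state at step 30: (30-9) mod 2 = 1, same as step 10 -> [5 4 4 4 6]

Answer: 5 4 4 4 6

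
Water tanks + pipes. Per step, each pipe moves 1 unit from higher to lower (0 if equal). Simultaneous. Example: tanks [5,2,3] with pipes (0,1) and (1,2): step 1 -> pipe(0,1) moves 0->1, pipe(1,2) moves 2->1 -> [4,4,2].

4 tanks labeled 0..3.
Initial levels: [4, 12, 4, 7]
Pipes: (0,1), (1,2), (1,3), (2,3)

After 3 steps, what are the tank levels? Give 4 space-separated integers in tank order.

Answer: 6 8 6 7

Derivation:
Step 1: flows [1->0,1->2,1->3,3->2] -> levels [5 9 6 7]
Step 2: flows [1->0,1->2,1->3,3->2] -> levels [6 6 8 7]
Step 3: flows [0=1,2->1,3->1,2->3] -> levels [6 8 6 7]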